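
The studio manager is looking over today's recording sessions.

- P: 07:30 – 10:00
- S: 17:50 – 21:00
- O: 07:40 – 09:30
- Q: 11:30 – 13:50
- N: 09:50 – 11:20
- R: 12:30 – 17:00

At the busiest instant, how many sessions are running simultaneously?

2

Sweep the timeline, counting +1 at each start and −1 at each end (ends before starts at a tie):
07:30 start P → 1
07:40 start O → 2
09:30 end O → 1
09:50 start N → 2
10:00 end P → 1
11:20 end N → 0
11:30 start Q → 1
12:30 start R → 2
13:50 end Q → 1
17:00 end R → 0
17:50 start S → 1
21:00 end S → 0
Peak is 2, at 07:40 (O, P).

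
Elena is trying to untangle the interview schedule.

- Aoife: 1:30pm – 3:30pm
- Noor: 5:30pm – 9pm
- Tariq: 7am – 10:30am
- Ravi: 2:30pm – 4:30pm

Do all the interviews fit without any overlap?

No

Check each pair: they overlap iff neither finishes before the other starts.
Sorted by start: Tariq, Aoife, Ravi, Noor.
Aoife starts after Tariq ends; Tariq is clear from here.
Ravi starts before Aoife ends → Aoife and Ravi overlap.
That's a conflict, so the schedule is not conflict-free.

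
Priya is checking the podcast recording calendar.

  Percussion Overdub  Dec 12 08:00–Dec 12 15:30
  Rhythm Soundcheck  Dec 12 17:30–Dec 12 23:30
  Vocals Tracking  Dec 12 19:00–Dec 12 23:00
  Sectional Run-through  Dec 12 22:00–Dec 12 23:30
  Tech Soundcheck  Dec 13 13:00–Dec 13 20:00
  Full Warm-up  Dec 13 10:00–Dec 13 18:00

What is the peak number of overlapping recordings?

Sort all start/end points and keep a running count:
Dec 12 08:00 start Percussion Overdub → 1
Dec 12 15:30 end Percussion Overdub → 0
Dec 12 17:30 start Rhythm Soundcheck → 1
Dec 12 19:00 start Vocals Tracking → 2
Dec 12 22:00 start Sectional Run-through → 3
Dec 12 23:00 end Vocals Tracking → 2
Dec 12 23:30 end Rhythm Soundcheck → 1
Dec 12 23:30 end Sectional Run-through → 0
Dec 13 10:00 start Full Warm-up → 1
Dec 13 13:00 start Tech Soundcheck → 2
Dec 13 18:00 end Full Warm-up → 1
Dec 13 20:00 end Tech Soundcheck → 0
Peak is 3, at Dec 12 22:00 (Rhythm Soundcheck, Sectional Run-through, Vocals Tracking).

3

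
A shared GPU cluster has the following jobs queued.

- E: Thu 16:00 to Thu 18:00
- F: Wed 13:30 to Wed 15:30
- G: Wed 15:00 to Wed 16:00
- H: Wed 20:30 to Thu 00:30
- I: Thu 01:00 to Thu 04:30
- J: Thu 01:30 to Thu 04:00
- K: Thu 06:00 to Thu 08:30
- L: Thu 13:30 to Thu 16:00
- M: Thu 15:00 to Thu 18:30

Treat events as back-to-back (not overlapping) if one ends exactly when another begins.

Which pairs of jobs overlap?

Sorted by start: F, G, H, I, J, K, L, M, E.
G starts before F ends → F and G overlap.
H starts after F ends, so F has no further overlaps.
H starts after G ends, so G has no further overlaps.
I starts after H ends, so H has no further overlaps.
J starts before I ends → I and J overlap.
K starts after I ends, so I has no further overlaps.
K starts after J ends, so J has no further overlaps.
L starts after K ends, so K has no further overlaps.
M starts before L ends → L and M overlap.
E starts exactly when L ends (back-to-back, no overlap).
E starts before M ends → M and E overlap.

E & M, F & G, I & J, L & M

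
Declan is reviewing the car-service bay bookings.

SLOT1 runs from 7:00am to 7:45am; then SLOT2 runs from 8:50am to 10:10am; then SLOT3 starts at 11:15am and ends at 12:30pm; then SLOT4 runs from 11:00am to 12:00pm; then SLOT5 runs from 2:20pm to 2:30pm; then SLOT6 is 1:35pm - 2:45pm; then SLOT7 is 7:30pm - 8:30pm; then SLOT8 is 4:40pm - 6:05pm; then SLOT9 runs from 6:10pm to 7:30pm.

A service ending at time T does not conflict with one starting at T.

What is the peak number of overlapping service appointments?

2

Sort all start/end points and keep a running count:
7:00am start SLOT1 → 1
7:45am end SLOT1 → 0
8:50am start SLOT2 → 1
10:10am end SLOT2 → 0
11:00am start SLOT4 → 1
11:15am start SLOT3 → 2
12:00pm end SLOT4 → 1
12:30pm end SLOT3 → 0
1:35pm start SLOT6 → 1
2:20pm start SLOT5 → 2
2:30pm end SLOT5 → 1
2:45pm end SLOT6 → 0
4:40pm start SLOT8 → 1
6:05pm end SLOT8 → 0
6:10pm start SLOT9 → 1
7:30pm end SLOT9 → 0
7:30pm start SLOT7 → 1
8:30pm end SLOT7 → 0
Peak is 2, at 11:15am (SLOT3, SLOT4).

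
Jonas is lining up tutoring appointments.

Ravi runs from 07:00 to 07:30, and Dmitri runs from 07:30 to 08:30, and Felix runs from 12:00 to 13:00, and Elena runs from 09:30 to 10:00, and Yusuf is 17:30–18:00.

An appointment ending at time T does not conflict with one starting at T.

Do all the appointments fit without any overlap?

Two intervals overlap when each starts before the other ends.
Sorted by start: Ravi, Dmitri, Elena, Felix, Yusuf.
Dmitri starts exactly when Ravi ends (back-to-back, no overlap), so Ravi has no further overlaps.
Elena starts after Dmitri ends, so Dmitri has no further overlaps.
Felix starts after Elena ends, so Elena has no further overlaps.
Yusuf starts after Felix ends.
Every pair is clear; the schedule has no overlaps.

Yes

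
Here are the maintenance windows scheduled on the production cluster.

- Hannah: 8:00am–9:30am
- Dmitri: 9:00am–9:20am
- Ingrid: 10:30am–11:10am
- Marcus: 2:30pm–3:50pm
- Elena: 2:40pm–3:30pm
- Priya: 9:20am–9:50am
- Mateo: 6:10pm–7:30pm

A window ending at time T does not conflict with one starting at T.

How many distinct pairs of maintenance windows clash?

Two intervals overlap when each starts before the other ends.
Sorted by start: Hannah, Dmitri, Priya, Ingrid, Marcus, Elena, Mateo.
Dmitri starts before Hannah ends → Hannah and Dmitri overlap.
Priya starts before Hannah ends → Hannah and Priya overlap.
Ingrid starts after Hannah ends, so nothing later overlaps Hannah either.
Priya starts exactly when Dmitri ends (back-to-back, no overlap), so nothing later overlaps Dmitri either.
Ingrid starts after Priya ends, so nothing later overlaps Priya either.
Marcus starts after Ingrid ends, so nothing later overlaps Ingrid either.
Elena starts before Marcus ends → Marcus and Elena overlap.
Mateo starts after Marcus ends.
Mateo starts after Elena ends.
Overlapping pairs: Dmitri & Hannah, Elena & Marcus, Hannah & Priya — 3 in total.

3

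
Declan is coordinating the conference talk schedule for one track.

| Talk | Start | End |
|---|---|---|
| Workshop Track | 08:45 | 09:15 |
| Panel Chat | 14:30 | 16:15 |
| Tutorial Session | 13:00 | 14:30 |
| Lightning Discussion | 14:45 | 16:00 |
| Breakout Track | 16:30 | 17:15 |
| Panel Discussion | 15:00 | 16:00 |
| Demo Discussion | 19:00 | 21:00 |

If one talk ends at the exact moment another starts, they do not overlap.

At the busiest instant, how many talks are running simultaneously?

Walk through starts and ends in time order (an end at T is processed before a start at T):
08:45 start Workshop Track → 1
09:15 end Workshop Track → 0
13:00 start Tutorial Session → 1
14:30 end Tutorial Session → 0
14:30 start Panel Chat → 1
14:45 start Lightning Discussion → 2
15:00 start Panel Discussion → 3
16:00 end Lightning Discussion → 2
16:00 end Panel Discussion → 1
16:15 end Panel Chat → 0
16:30 start Breakout Track → 1
17:15 end Breakout Track → 0
19:00 start Demo Discussion → 1
21:00 end Demo Discussion → 0
Peak is 3, at 15:00 (Lightning Discussion, Panel Chat, Panel Discussion).

3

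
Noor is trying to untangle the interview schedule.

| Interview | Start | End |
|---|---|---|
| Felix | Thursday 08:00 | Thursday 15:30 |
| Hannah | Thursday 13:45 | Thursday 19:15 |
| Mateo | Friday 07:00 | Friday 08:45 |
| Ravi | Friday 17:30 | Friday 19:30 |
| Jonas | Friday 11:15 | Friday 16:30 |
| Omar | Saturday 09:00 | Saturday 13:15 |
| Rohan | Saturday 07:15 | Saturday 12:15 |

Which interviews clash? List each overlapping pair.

Felix & Hannah, Omar & Rohan

Sorted by start: Felix, Hannah, Mateo, Jonas, Ravi, Rohan, Omar.
Hannah starts before Felix ends → Felix and Hannah overlap.
Mateo starts after Felix ends, so nothing later overlaps Felix either.
Mateo starts after Hannah ends, so nothing later overlaps Hannah either.
Jonas starts after Mateo ends, so nothing later overlaps Mateo either.
Ravi starts after Jonas ends, so nothing later overlaps Jonas either.
Rohan starts after Ravi ends, so nothing later overlaps Ravi either.
Omar starts before Rohan ends → Rohan and Omar overlap.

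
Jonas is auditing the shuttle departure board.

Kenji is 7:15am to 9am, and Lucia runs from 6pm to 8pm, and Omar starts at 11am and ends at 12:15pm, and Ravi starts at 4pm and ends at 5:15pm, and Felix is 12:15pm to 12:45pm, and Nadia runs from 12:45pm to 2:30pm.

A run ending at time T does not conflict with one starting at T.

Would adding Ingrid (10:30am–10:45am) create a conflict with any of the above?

Kenji: ends 9am at or before Ingrid starts 10:30am → clear.
Omar: starts 11am at or after Ingrid ends 10:45am → clear.
Felix: starts 12:15pm at or after Ingrid ends 10:45am → clear.
Nadia: starts 12:45pm at or after Ingrid ends 10:45am → clear.
Ravi: starts 4pm at or after Ingrid ends 10:45am → clear.
Lucia: starts 6pm at or after Ingrid ends 10:45am → clear.

No — it doesn't clash with anything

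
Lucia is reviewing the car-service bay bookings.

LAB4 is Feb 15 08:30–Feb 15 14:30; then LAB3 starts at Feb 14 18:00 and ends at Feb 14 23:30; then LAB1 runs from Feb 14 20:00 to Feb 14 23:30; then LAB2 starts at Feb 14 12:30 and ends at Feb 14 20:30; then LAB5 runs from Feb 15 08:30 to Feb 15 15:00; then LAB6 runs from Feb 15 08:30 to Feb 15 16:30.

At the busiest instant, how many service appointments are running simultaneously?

3

Sort all start/end points and keep a running count:
Feb 14 12:30 start LAB2 → 1
Feb 14 18:00 start LAB3 → 2
Feb 14 20:00 start LAB1 → 3
Feb 14 20:30 end LAB2 → 2
Feb 14 23:30 end LAB1 → 1
Feb 14 23:30 end LAB3 → 0
Feb 15 08:30 start LAB4 → 1
Feb 15 08:30 start LAB5 → 2
Feb 15 08:30 start LAB6 → 3
Feb 15 14:30 end LAB4 → 2
Feb 15 15:00 end LAB5 → 1
Feb 15 16:30 end LAB6 → 0
Peak is 3, at Feb 14 20:00 (LAB1, LAB2, LAB3).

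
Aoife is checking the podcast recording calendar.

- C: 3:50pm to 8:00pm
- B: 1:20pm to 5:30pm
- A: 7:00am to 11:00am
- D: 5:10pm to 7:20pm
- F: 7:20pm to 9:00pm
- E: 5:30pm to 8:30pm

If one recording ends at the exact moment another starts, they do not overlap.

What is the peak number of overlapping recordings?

Sort all start/end points and keep a running count:
7:00am start A → 1
11:00am end A → 0
1:20pm start B → 1
3:50pm start C → 2
5:10pm start D → 3
5:30pm end B → 2
5:30pm start E → 3
7:20pm end D → 2
7:20pm start F → 3
8:00pm end C → 2
8:30pm end E → 1
9:00pm end F → 0
Peak is 3, at 5:10pm (B, C, D).

3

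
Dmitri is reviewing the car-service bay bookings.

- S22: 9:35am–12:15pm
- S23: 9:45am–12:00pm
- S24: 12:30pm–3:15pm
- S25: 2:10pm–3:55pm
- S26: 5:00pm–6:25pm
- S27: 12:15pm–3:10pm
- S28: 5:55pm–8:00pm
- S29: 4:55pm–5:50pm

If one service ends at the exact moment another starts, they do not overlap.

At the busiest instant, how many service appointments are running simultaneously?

3

Walk through starts and ends in time order (an end at T is processed before a start at T):
9:35am start S22 → 1
9:45am start S23 → 2
12:00pm end S23 → 1
12:15pm end S22 → 0
12:15pm start S27 → 1
12:30pm start S24 → 2
2:10pm start S25 → 3
3:10pm end S27 → 2
3:15pm end S24 → 1
3:55pm end S25 → 0
4:55pm start S29 → 1
5:00pm start S26 → 2
5:50pm end S29 → 1
5:55pm start S28 → 2
6:25pm end S26 → 1
8:00pm end S28 → 0
Peak is 3, at 2:10pm (S24, S25, S27).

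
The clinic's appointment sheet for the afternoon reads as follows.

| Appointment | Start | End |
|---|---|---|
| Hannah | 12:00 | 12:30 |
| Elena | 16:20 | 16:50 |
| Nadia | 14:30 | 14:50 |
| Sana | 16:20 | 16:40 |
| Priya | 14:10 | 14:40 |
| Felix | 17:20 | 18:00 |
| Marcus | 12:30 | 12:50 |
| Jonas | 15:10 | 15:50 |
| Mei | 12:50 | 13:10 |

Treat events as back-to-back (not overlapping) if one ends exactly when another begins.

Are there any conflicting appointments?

Yes

Sorted by start: Hannah, Marcus, Mei, Priya, Nadia, Jonas, Sana, Elena, Felix.
Marcus starts exactly when Hannah ends (back-to-back, no overlap), so Hannah has no further overlaps.
Mei starts exactly when Marcus ends (back-to-back, no overlap), so Marcus has no further overlaps.
Priya starts after Mei ends, so Mei has no further overlaps.
Nadia starts before Priya ends → Priya and Nadia overlap.
That's a conflict, so the schedule is not conflict-free.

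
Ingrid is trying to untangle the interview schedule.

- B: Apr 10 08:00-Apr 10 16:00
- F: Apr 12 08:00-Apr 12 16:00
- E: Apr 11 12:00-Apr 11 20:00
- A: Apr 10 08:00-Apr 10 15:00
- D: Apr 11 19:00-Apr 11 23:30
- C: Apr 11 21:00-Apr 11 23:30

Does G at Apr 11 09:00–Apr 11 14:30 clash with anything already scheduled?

Yes — it overlaps E

A: ends Apr 10 15:00 at or before G starts Apr 11 09:00 → clear.
B: ends Apr 10 16:00 at or before G starts Apr 11 09:00 → clear.
E: starts Apr 11 12:00 before G ends Apr 11 14:30, and ends Apr 11 20:00 after G starts Apr 11 09:00 → overlap.
D: starts Apr 11 19:00 at or after G ends Apr 11 14:30 → clear.
C: starts Apr 11 21:00 at or after G ends Apr 11 14:30 → clear.
F: starts Apr 12 08:00 at or after G ends Apr 11 14:30 → clear.
G overlaps E.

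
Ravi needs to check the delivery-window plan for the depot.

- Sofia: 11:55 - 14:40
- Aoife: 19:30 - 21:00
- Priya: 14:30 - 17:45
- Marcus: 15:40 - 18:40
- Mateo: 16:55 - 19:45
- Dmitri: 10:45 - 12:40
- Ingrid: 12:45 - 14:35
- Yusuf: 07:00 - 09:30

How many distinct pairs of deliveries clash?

8

Sorted by start: Yusuf, Dmitri, Sofia, Ingrid, Priya, Marcus, Mateo, Aoife.
Dmitri starts after Yusuf ends; Yusuf is clear from here.
Sofia starts before Dmitri ends → Dmitri and Sofia overlap.
Ingrid starts after Dmitri ends; Dmitri is clear from here.
Ingrid starts before Sofia ends → Sofia and Ingrid overlap.
Priya starts before Sofia ends → Sofia and Priya overlap.
Marcus starts after Sofia ends; Sofia is clear from here.
Priya starts before Ingrid ends → Ingrid and Priya overlap.
Marcus starts after Ingrid ends; Ingrid is clear from here.
Marcus starts before Priya ends → Priya and Marcus overlap.
Mateo starts before Priya ends → Priya and Mateo overlap.
Aoife starts after Priya ends.
Mateo starts before Marcus ends → Marcus and Mateo overlap.
Aoife starts after Marcus ends.
Aoife starts before Mateo ends → Mateo and Aoife overlap.
Overlapping pairs: Aoife & Mateo, Dmitri & Sofia, Ingrid & Priya, Ingrid & Sofia, Marcus & Mateo, Marcus & Priya, Mateo & Priya, Priya & Sofia — 8 in total.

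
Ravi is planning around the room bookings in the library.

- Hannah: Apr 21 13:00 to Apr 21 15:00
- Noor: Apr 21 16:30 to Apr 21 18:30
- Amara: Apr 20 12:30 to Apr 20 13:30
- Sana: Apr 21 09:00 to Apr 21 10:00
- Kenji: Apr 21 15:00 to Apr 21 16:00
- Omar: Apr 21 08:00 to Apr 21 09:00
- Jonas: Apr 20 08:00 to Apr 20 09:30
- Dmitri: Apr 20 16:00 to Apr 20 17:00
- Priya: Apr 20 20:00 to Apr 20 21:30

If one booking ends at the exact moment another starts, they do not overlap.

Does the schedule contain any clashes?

No

Sorted by start: Jonas, Amara, Dmitri, Priya, Omar, Sana, Hannah, Kenji, Noor.
Amara starts after Jonas ends, so nothing later overlaps Jonas either.
Dmitri starts after Amara ends, so nothing later overlaps Amara either.
Priya starts after Dmitri ends, so nothing later overlaps Dmitri either.
Omar starts after Priya ends, so nothing later overlaps Priya either.
Sana starts exactly when Omar ends (back-to-back, no overlap), so nothing later overlaps Omar either.
Hannah starts after Sana ends, so nothing later overlaps Sana either.
Kenji starts exactly when Hannah ends (back-to-back, no overlap), so nothing later overlaps Hannah either.
Noor starts after Kenji ends.
Every pair is clear; the schedule has no overlaps.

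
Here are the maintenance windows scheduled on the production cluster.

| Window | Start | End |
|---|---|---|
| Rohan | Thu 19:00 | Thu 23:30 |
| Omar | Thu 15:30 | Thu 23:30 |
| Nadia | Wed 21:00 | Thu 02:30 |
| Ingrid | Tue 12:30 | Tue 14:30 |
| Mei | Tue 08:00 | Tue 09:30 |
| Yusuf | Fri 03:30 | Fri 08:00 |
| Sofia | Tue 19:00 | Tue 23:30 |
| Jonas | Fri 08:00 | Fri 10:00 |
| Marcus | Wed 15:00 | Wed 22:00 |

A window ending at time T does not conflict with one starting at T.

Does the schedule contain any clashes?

Yes

Check each pair: they overlap iff neither finishes before the other starts.
Sorted by start: Mei, Ingrid, Sofia, Marcus, Nadia, Omar, Rohan, Yusuf, Jonas.
Ingrid starts after Mei ends — done with Mei.
Sofia starts after Ingrid ends — done with Ingrid.
Marcus starts after Sofia ends — done with Sofia.
Nadia starts before Marcus ends → Marcus and Nadia overlap.
That's a conflict, so the schedule is not conflict-free.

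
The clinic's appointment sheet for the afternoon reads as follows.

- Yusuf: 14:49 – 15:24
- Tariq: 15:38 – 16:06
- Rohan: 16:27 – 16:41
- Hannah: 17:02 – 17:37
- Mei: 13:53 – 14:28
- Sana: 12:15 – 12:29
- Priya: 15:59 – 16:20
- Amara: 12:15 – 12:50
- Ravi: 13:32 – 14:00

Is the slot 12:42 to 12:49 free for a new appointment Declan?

Sana: ends 12:29 at or before Declan starts 12:42 → clear.
Amara: starts 12:15 before Declan ends 12:49, and ends 12:50 after Declan starts 12:42 → overlap.
Ravi: starts 13:32 at or after Declan ends 12:49 → clear.
Mei: starts 13:53 at or after Declan ends 12:49 → clear.
Yusuf: starts 14:49 at or after Declan ends 12:49 → clear.
Tariq: starts 15:38 at or after Declan ends 12:49 → clear.
Priya: starts 15:59 at or after Declan ends 12:49 → clear.
Rohan: starts 16:27 at or after Declan ends 12:49 → clear.
Hannah: starts 17:02 at or after Declan ends 12:49 → clear.
Declan overlaps Amara.

No — it overlaps Amara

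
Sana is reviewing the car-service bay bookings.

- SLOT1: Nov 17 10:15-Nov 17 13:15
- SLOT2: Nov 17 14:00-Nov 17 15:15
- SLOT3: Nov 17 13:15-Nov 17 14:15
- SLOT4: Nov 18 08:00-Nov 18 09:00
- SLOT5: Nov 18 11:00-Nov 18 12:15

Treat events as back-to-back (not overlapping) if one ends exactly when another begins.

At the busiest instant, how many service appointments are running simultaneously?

2

Walk through starts and ends in time order (an end at T is processed before a start at T):
Nov 17 10:15 start SLOT1 → 1
Nov 17 13:15 end SLOT1 → 0
Nov 17 13:15 start SLOT3 → 1
Nov 17 14:00 start SLOT2 → 2
Nov 17 14:15 end SLOT3 → 1
Nov 17 15:15 end SLOT2 → 0
Nov 18 08:00 start SLOT4 → 1
Nov 18 09:00 end SLOT4 → 0
Nov 18 11:00 start SLOT5 → 1
Nov 18 12:15 end SLOT5 → 0
Peak is 2, at Nov 17 14:00 (SLOT2, SLOT3).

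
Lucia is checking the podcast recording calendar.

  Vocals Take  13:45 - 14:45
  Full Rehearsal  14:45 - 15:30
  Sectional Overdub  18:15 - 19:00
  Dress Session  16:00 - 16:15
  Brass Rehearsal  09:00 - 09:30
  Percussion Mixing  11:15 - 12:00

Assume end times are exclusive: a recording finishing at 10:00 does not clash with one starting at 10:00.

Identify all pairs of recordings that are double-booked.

no conflicts

Check each pair: they overlap iff neither finishes before the other starts.
Sorted by start: Brass Rehearsal, Percussion Mixing, Vocals Take, Full Rehearsal, Dress Session, Sectional Overdub.
Percussion Mixing starts after Brass Rehearsal ends, so nothing later overlaps Brass Rehearsal either.
Vocals Take starts after Percussion Mixing ends, so nothing later overlaps Percussion Mixing either.
Full Rehearsal starts exactly when Vocals Take ends (back-to-back, no overlap), so nothing later overlaps Vocals Take either.
Dress Session starts after Full Rehearsal ends, so nothing later overlaps Full Rehearsal either.
Sectional Overdub starts after Dress Session ends.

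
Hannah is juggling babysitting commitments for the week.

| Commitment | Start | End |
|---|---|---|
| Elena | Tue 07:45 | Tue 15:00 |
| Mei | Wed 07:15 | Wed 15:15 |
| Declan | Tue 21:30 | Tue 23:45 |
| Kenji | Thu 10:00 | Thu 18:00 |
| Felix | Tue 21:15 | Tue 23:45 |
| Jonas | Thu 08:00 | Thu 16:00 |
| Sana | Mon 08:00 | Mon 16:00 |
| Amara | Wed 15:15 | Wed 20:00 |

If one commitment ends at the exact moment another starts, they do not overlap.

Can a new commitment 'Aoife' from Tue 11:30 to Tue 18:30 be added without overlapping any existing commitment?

No — it overlaps Elena

Sana: ends Mon 16:00 at or before Aoife starts Tue 11:30 → clear.
Elena: starts Tue 07:45 before Aoife ends Tue 18:30, and ends Tue 15:00 after Aoife starts Tue 11:30 → overlap.
Felix: starts Tue 21:15 at or after Aoife ends Tue 18:30 → clear.
Declan: starts Tue 21:30 at or after Aoife ends Tue 18:30 → clear.
Mei: starts Wed 07:15 at or after Aoife ends Tue 18:30 → clear.
Amara: starts Wed 15:15 at or after Aoife ends Tue 18:30 → clear.
Jonas: starts Thu 08:00 at or after Aoife ends Tue 18:30 → clear.
Kenji: starts Thu 10:00 at or after Aoife ends Tue 18:30 → clear.
Aoife overlaps Elena.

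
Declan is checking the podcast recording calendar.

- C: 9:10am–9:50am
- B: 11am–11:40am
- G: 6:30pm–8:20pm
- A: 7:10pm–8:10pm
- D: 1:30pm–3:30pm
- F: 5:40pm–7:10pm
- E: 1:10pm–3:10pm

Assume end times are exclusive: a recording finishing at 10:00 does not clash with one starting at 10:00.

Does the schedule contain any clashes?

Check each pair: they overlap iff neither finishes before the other starts.
Sorted by start: C, B, E, D, F, G, A.
B starts after C ends; C is clear from here.
E starts after B ends; B is clear from here.
D starts before E ends → E and D overlap.
That's a conflict, so the schedule is not conflict-free.

Yes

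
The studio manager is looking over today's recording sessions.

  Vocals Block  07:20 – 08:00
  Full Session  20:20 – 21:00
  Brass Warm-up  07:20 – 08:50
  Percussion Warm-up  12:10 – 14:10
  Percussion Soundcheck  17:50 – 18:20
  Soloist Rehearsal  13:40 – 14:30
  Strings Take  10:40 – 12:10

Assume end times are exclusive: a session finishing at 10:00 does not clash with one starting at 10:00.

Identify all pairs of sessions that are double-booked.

Brass Warm-up & Vocals Block, Percussion Warm-up & Soloist Rehearsal

Sorted by start: Brass Warm-up, Vocals Block, Strings Take, Percussion Warm-up, Soloist Rehearsal, Percussion Soundcheck, Full Session.
Vocals Block starts before Brass Warm-up ends → Brass Warm-up and Vocals Block overlap.
Strings Take starts after Brass Warm-up ends, so Brass Warm-up has no further overlaps.
Strings Take starts after Vocals Block ends, so Vocals Block has no further overlaps.
Percussion Warm-up starts exactly when Strings Take ends (back-to-back, no overlap), so Strings Take has no further overlaps.
Soloist Rehearsal starts before Percussion Warm-up ends → Percussion Warm-up and Soloist Rehearsal overlap.
Percussion Soundcheck starts after Percussion Warm-up ends, so Percussion Warm-up has no further overlaps.
Percussion Soundcheck starts after Soloist Rehearsal ends, so Soloist Rehearsal has no further overlaps.
Full Session starts after Percussion Soundcheck ends.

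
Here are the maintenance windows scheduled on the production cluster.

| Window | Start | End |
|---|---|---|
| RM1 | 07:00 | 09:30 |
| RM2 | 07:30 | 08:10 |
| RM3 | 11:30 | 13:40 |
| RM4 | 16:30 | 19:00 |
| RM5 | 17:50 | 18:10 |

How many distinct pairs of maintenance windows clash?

Two intervals overlap when each starts before the other ends.
Sorted by start: RM1, RM2, RM3, RM4, RM5.
RM2 starts before RM1 ends → RM1 and RM2 overlap.
RM3 starts after RM1 ends — done with RM1.
RM3 starts after RM2 ends — done with RM2.
RM4 starts after RM3 ends — done with RM3.
RM5 starts before RM4 ends → RM4 and RM5 overlap.
Overlapping pairs: RM1 & RM2, RM4 & RM5 — 2 in total.

2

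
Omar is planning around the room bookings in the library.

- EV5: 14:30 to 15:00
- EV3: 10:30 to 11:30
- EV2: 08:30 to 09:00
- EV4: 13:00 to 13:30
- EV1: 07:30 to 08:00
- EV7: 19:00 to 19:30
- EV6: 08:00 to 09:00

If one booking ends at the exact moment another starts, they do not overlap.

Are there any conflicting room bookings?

Yes

Two intervals overlap when each starts before the other ends.
Sorted by start: EV1, EV6, EV2, EV3, EV4, EV5, EV7.
EV6 starts exactly when EV1 ends (back-to-back, no overlap); EV1 is clear from here.
EV2 starts before EV6 ends → EV6 and EV2 overlap.
That's a conflict, so the schedule is not conflict-free.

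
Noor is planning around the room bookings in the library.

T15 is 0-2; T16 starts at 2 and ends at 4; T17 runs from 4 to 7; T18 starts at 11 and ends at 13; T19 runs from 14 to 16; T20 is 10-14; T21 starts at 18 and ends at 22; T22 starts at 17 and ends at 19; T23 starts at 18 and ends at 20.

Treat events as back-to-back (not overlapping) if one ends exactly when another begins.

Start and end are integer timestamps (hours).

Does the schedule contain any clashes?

Check each pair: they overlap iff neither finishes before the other starts.
Sorted by start: T15, T16, T17, T20, T18, T19, T22, T21, T23.
T16 starts exactly when T15 ends (back-to-back, no overlap), so nothing later overlaps T15 either.
T17 starts exactly when T16 ends (back-to-back, no overlap), so nothing later overlaps T16 either.
T20 starts after T17 ends, so nothing later overlaps T17 either.
T18 starts before T20 ends → T20 and T18 overlap.
That's a conflict, so the schedule is not conflict-free.

Yes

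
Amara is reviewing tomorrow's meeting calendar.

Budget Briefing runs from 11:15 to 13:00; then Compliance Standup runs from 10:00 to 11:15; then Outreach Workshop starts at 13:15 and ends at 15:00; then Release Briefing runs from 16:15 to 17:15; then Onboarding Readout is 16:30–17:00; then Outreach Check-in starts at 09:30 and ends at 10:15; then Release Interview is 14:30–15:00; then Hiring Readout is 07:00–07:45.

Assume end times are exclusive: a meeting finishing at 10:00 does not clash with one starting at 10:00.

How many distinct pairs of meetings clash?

3

Check each pair: they overlap iff neither finishes before the other starts.
Sorted by start: Hiring Readout, Outreach Check-in, Compliance Standup, Budget Briefing, Outreach Workshop, Release Interview, Release Briefing, Onboarding Readout.
Outreach Check-in starts after Hiring Readout ends; Hiring Readout is clear from here.
Compliance Standup starts before Outreach Check-in ends → Outreach Check-in and Compliance Standup overlap.
Budget Briefing starts after Outreach Check-in ends; Outreach Check-in is clear from here.
Budget Briefing starts exactly when Compliance Standup ends (back-to-back, no overlap); Compliance Standup is clear from here.
Outreach Workshop starts after Budget Briefing ends; Budget Briefing is clear from here.
Release Interview starts before Outreach Workshop ends → Outreach Workshop and Release Interview overlap.
Release Briefing starts after Outreach Workshop ends; Outreach Workshop is clear from here.
Release Briefing starts after Release Interview ends; Release Interview is clear from here.
Onboarding Readout starts before Release Briefing ends → Release Briefing and Onboarding Readout overlap.
Overlapping pairs: Compliance Standup & Outreach Check-in, Onboarding Readout & Release Briefing, Outreach Workshop & Release Interview — 3 in total.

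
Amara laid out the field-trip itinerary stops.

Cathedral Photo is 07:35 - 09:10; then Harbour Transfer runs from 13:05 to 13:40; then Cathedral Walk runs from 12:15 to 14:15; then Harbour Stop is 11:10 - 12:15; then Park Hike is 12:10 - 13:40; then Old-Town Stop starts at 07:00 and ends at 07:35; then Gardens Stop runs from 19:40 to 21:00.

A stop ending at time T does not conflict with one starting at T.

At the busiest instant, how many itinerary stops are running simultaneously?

Sweep the timeline, counting +1 at each start and −1 at each end (ends before starts at a tie):
07:00 start Old-Town Stop → 1
07:35 end Old-Town Stop → 0
07:35 start Cathedral Photo → 1
09:10 end Cathedral Photo → 0
11:10 start Harbour Stop → 1
12:10 start Park Hike → 2
12:15 end Harbour Stop → 1
12:15 start Cathedral Walk → 2
13:05 start Harbour Transfer → 3
13:40 end Harbour Transfer → 2
13:40 end Park Hike → 1
14:15 end Cathedral Walk → 0
19:40 start Gardens Stop → 1
21:00 end Gardens Stop → 0
Peak is 3, at 13:05 (Cathedral Walk, Harbour Transfer, Park Hike).

3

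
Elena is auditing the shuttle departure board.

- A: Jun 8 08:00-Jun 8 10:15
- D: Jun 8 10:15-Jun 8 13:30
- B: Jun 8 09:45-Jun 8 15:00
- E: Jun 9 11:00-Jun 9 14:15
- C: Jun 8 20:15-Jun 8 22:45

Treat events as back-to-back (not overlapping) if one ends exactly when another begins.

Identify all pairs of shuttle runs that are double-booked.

Two intervals overlap when each starts before the other ends.
Sorted by start: A, B, D, C, E.
B starts before A ends → A and B overlap.
D starts exactly when A ends (back-to-back, no overlap), so nothing later overlaps A either.
D starts before B ends → B and D overlap.
C starts after B ends, so nothing later overlaps B either.
C starts after D ends, so nothing later overlaps D either.
E starts after C ends.

A & B, B & D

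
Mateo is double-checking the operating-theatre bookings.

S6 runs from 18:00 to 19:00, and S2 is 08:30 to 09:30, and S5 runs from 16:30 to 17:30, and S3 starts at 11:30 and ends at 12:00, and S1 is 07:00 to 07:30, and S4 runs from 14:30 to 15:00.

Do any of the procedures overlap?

Sorted by start: S1, S2, S3, S4, S5, S6.
S2 starts after S1 ends, so nothing later overlaps S1 either.
S3 starts after S2 ends, so nothing later overlaps S2 either.
S4 starts after S3 ends, so nothing later overlaps S3 either.
S5 starts after S4 ends, so nothing later overlaps S4 either.
S6 starts after S5 ends.
Every pair is clear; the schedule has no overlaps.

No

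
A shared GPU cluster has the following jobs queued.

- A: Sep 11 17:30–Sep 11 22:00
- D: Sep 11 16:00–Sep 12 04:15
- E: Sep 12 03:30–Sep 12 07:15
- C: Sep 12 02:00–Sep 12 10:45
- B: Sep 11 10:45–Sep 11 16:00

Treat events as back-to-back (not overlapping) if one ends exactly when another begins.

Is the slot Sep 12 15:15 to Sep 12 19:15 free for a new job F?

Yes — the slot is free

B: ends Sep 11 16:00 at or before F starts Sep 12 15:15 → clear.
D: ends Sep 12 04:15 at or before F starts Sep 12 15:15 → clear.
A: ends Sep 11 22:00 at or before F starts Sep 12 15:15 → clear.
C: ends Sep 12 10:45 at or before F starts Sep 12 15:15 → clear.
E: ends Sep 12 07:15 at or before F starts Sep 12 15:15 → clear.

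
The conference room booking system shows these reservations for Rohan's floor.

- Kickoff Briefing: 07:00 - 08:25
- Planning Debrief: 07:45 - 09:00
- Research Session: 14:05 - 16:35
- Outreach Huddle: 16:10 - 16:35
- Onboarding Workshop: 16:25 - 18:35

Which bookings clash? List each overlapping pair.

Kickoff Briefing & Planning Debrief, Onboarding Workshop & Outreach Huddle, Onboarding Workshop & Research Session, Outreach Huddle & Research Session

Sorted by start: Kickoff Briefing, Planning Debrief, Research Session, Outreach Huddle, Onboarding Workshop.
Planning Debrief starts before Kickoff Briefing ends → Kickoff Briefing and Planning Debrief overlap.
Research Session starts after Kickoff Briefing ends; Kickoff Briefing is clear from here.
Research Session starts after Planning Debrief ends; Planning Debrief is clear from here.
Outreach Huddle starts before Research Session ends → Research Session and Outreach Huddle overlap.
Onboarding Workshop starts before Research Session ends → Research Session and Onboarding Workshop overlap.
Onboarding Workshop starts before Outreach Huddle ends → Outreach Huddle and Onboarding Workshop overlap.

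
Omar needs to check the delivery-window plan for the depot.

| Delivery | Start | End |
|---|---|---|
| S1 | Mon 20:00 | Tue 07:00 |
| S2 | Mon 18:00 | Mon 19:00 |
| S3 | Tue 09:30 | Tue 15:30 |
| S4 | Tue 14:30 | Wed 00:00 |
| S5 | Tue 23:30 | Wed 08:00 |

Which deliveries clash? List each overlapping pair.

S3 & S4, S4 & S5

Sorted by start: S2, S1, S3, S4, S5.
S1 starts after S2 ends; S2 is clear from here.
S3 starts after S1 ends; S1 is clear from here.
S4 starts before S3 ends → S3 and S4 overlap.
S5 starts after S3 ends.
S5 starts before S4 ends → S4 and S5 overlap.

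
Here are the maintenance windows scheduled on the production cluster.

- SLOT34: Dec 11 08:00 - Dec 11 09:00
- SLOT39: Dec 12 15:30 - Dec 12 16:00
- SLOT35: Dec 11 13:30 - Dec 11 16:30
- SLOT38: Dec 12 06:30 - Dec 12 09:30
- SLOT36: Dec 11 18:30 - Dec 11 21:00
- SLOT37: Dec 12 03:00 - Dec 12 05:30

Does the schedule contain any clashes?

No

Two intervals overlap when each starts before the other ends.
Sorted by start: SLOT34, SLOT35, SLOT36, SLOT37, SLOT38, SLOT39.
SLOT35 starts after SLOT34 ends; SLOT34 is clear from here.
SLOT36 starts after SLOT35 ends; SLOT35 is clear from here.
SLOT37 starts after SLOT36 ends; SLOT36 is clear from here.
SLOT38 starts after SLOT37 ends; SLOT37 is clear from here.
SLOT39 starts after SLOT38 ends.
Every pair is clear; the schedule has no overlaps.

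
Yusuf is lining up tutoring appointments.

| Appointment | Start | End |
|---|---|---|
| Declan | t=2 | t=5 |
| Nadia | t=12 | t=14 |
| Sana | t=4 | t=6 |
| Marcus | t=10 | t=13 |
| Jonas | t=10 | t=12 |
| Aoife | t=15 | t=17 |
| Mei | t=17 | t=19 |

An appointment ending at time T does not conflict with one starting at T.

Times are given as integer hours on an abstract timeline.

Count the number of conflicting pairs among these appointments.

3

Two intervals overlap when each starts before the other ends.
Sorted by start: Declan, Sana, Marcus, Jonas, Nadia, Aoife, Mei.
Sana starts before Declan ends → Declan and Sana overlap.
Marcus starts after Declan ends, so Declan has no further overlaps.
Marcus starts after Sana ends, so Sana has no further overlaps.
Jonas starts before Marcus ends → Marcus and Jonas overlap.
Nadia starts before Marcus ends → Marcus and Nadia overlap.
Aoife starts after Marcus ends, so Marcus has no further overlaps.
Nadia starts exactly when Jonas ends (back-to-back, no overlap), so Jonas has no further overlaps.
Aoife starts after Nadia ends, so Nadia has no further overlaps.
Mei starts exactly when Aoife ends (back-to-back, no overlap).
Overlapping pairs: Declan & Sana, Jonas & Marcus, Marcus & Nadia — 3 in total.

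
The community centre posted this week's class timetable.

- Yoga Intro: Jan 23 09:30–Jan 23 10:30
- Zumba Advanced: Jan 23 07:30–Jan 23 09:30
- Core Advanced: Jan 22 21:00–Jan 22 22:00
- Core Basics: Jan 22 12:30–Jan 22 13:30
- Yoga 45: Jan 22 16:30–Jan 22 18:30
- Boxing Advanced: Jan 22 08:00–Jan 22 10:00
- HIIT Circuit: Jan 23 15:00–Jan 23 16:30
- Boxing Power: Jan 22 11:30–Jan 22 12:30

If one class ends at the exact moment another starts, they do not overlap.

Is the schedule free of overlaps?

Check each pair: they overlap iff neither finishes before the other starts.
Sorted by start: Boxing Advanced, Boxing Power, Core Basics, Yoga 45, Core Advanced, Zumba Advanced, Yoga Intro, HIIT Circuit.
Boxing Power starts after Boxing Advanced ends — done with Boxing Advanced.
Core Basics starts exactly when Boxing Power ends (back-to-back, no overlap) — done with Boxing Power.
Yoga 45 starts after Core Basics ends — done with Core Basics.
Core Advanced starts after Yoga 45 ends — done with Yoga 45.
Zumba Advanced starts after Core Advanced ends — done with Core Advanced.
Yoga Intro starts exactly when Zumba Advanced ends (back-to-back, no overlap) — done with Zumba Advanced.
HIIT Circuit starts after Yoga Intro ends.
Every pair is clear; the schedule has no overlaps.

Yes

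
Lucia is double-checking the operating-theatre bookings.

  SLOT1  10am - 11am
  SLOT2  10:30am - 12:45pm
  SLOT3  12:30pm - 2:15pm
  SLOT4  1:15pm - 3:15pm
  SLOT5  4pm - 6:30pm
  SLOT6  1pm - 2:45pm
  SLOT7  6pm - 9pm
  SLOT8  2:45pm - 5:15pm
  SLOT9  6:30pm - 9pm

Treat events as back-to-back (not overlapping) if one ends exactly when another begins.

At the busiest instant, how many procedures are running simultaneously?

3

Sort all start/end points and keep a running count:
10am start SLOT1 → 1
10:30am start SLOT2 → 2
11am end SLOT1 → 1
12:30pm start SLOT3 → 2
12:45pm end SLOT2 → 1
1pm start SLOT6 → 2
1:15pm start SLOT4 → 3
2:15pm end SLOT3 → 2
2:45pm end SLOT6 → 1
2:45pm start SLOT8 → 2
3:15pm end SLOT4 → 1
4pm start SLOT5 → 2
5:15pm end SLOT8 → 1
6pm start SLOT7 → 2
6:30pm end SLOT5 → 1
6:30pm start SLOT9 → 2
9pm end SLOT7 → 1
9pm end SLOT9 → 0
Peak is 3, at 1:15pm (SLOT3, SLOT4, SLOT6).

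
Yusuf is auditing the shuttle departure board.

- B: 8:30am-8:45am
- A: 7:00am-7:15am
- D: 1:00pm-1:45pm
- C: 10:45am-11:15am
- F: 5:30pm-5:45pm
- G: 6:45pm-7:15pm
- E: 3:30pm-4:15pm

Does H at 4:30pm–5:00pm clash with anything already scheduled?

No — it doesn't clash with anything

A: ends 7:15am at or before H starts 4:30pm → clear.
B: ends 8:45am at or before H starts 4:30pm → clear.
C: ends 11:15am at or before H starts 4:30pm → clear.
D: ends 1:45pm at or before H starts 4:30pm → clear.
E: ends 4:15pm at or before H starts 4:30pm → clear.
F: starts 5:30pm at or after H ends 5:00pm → clear.
G: starts 6:45pm at or after H ends 5:00pm → clear.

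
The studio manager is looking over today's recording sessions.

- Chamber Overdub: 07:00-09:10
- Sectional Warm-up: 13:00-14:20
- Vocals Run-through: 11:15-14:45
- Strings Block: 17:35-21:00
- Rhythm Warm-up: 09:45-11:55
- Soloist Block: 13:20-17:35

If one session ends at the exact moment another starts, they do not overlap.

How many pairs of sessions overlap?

Check each pair: they overlap iff neither finishes before the other starts.
Sorted by start: Chamber Overdub, Rhythm Warm-up, Vocals Run-through, Sectional Warm-up, Soloist Block, Strings Block.
Rhythm Warm-up starts after Chamber Overdub ends; Chamber Overdub is clear from here.
Vocals Run-through starts before Rhythm Warm-up ends → Rhythm Warm-up and Vocals Run-through overlap.
Sectional Warm-up starts after Rhythm Warm-up ends; Rhythm Warm-up is clear from here.
Sectional Warm-up starts before Vocals Run-through ends → Vocals Run-through and Sectional Warm-up overlap.
Soloist Block starts before Vocals Run-through ends → Vocals Run-through and Soloist Block overlap.
Strings Block starts after Vocals Run-through ends.
Soloist Block starts before Sectional Warm-up ends → Sectional Warm-up and Soloist Block overlap.
Strings Block starts after Sectional Warm-up ends.
Strings Block starts exactly when Soloist Block ends (back-to-back, no overlap).
Overlapping pairs: Rhythm Warm-up & Vocals Run-through, Sectional Warm-up & Soloist Block, Sectional Warm-up & Vocals Run-through, Soloist Block & Vocals Run-through — 4 in total.

4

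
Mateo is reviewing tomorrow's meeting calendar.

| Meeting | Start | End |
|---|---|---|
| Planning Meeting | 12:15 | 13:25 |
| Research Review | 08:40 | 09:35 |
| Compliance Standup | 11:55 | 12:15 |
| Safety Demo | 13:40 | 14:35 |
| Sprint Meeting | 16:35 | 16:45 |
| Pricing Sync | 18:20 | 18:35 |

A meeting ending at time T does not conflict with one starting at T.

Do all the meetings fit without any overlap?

Sorted by start: Research Review, Compliance Standup, Planning Meeting, Safety Demo, Sprint Meeting, Pricing Sync.
Compliance Standup starts after Research Review ends; Research Review is clear from here.
Planning Meeting starts exactly when Compliance Standup ends (back-to-back, no overlap); Compliance Standup is clear from here.
Safety Demo starts after Planning Meeting ends; Planning Meeting is clear from here.
Sprint Meeting starts after Safety Demo ends; Safety Demo is clear from here.
Pricing Sync starts after Sprint Meeting ends.
Every pair is clear; the schedule has no overlaps.

Yes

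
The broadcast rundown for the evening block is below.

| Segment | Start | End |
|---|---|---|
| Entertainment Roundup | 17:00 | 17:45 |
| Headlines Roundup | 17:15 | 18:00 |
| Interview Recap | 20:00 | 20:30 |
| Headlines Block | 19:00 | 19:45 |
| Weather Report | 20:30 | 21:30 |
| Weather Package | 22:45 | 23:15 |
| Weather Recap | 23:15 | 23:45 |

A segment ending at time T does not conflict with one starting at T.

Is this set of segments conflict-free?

No

Sorted by start: Entertainment Roundup, Headlines Roundup, Headlines Block, Interview Recap, Weather Report, Weather Package, Weather Recap.
Headlines Roundup starts before Entertainment Roundup ends → Entertainment Roundup and Headlines Roundup overlap.
That's a conflict, so the schedule is not conflict-free.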